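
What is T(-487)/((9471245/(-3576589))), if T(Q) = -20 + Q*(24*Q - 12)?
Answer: -4075794986264/1894249 ≈ -2.1517e+6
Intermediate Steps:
T(Q) = -20 + Q*(-12 + 24*Q)
T(-487)/((9471245/(-3576589))) = (-20 - 12*(-487) + 24*(-487)**2)/((9471245/(-3576589))) = (-20 + 5844 + 24*237169)/((9471245*(-1/3576589))) = (-20 + 5844 + 5692056)/(-9471245/3576589) = 5697880*(-3576589/9471245) = -4075794986264/1894249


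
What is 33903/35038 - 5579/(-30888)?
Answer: 621336433/541126872 ≈ 1.1482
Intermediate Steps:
33903/35038 - 5579/(-30888) = 33903*(1/35038) - 5579*(-1/30888) = 33903/35038 + 5579/30888 = 621336433/541126872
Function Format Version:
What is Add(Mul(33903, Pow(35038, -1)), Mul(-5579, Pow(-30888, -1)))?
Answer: Rational(621336433, 541126872) ≈ 1.1482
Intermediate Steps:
Add(Mul(33903, Pow(35038, -1)), Mul(-5579, Pow(-30888, -1))) = Add(Mul(33903, Rational(1, 35038)), Mul(-5579, Rational(-1, 30888))) = Add(Rational(33903, 35038), Rational(5579, 30888)) = Rational(621336433, 541126872)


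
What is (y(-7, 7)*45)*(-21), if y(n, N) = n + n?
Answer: 13230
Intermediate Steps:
y(n, N) = 2*n
(y(-7, 7)*45)*(-21) = ((2*(-7))*45)*(-21) = -14*45*(-21) = -630*(-21) = 13230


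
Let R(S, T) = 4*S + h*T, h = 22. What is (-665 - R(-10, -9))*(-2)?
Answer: 854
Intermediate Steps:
R(S, T) = 4*S + 22*T
(-665 - R(-10, -9))*(-2) = (-665 - (4*(-10) + 22*(-9)))*(-2) = (-665 - (-40 - 198))*(-2) = (-665 - 1*(-238))*(-2) = (-665 + 238)*(-2) = -427*(-2) = 854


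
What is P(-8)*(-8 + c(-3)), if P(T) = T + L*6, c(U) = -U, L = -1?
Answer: 70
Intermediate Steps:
P(T) = -6 + T (P(T) = T - 1*6 = T - 6 = -6 + T)
P(-8)*(-8 + c(-3)) = (-6 - 8)*(-8 - 1*(-3)) = -14*(-8 + 3) = -14*(-5) = 70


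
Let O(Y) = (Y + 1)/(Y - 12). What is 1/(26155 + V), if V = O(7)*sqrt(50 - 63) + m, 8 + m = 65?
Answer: 163825/4294181108 + 5*I*sqrt(13)/2147090554 ≈ 3.815e-5 + 8.3964e-9*I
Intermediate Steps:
m = 57 (m = -8 + 65 = 57)
O(Y) = (1 + Y)/(-12 + Y)
V = 57 - 8*I*sqrt(13)/5 (V = ((1 + 7)/(-12 + 7))*sqrt(50 - 63) + 57 = (8/(-5))*sqrt(-13) + 57 = (-1/5*8)*(I*sqrt(13)) + 57 = -8*I*sqrt(13)/5 + 57 = 57 - 8*I*sqrt(13)/5 ≈ 57.0 - 5.7689*I)
1/(26155 + V) = 1/(26155 + (57 - 8*I*sqrt(13)/5)) = 1/(26212 - 8*I*sqrt(13)/5)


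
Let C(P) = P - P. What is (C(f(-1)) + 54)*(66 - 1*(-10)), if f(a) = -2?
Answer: 4104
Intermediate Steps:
C(P) = 0
(C(f(-1)) + 54)*(66 - 1*(-10)) = (0 + 54)*(66 - 1*(-10)) = 54*(66 + 10) = 54*76 = 4104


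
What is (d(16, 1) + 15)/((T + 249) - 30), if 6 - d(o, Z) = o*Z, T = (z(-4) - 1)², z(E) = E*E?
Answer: 5/444 ≈ 0.011261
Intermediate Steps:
z(E) = E²
T = 225 (T = ((-4)² - 1)² = (16 - 1)² = 15² = 225)
d(o, Z) = 6 - Z*o (d(o, Z) = 6 - o*Z = 6 - Z*o)
(d(16, 1) + 15)/((T + 249) - 30) = ((6 - 1*1*16) + 15)/((225 + 249) - 30) = ((6 - 16) + 15)/(474 - 30) = (-10 + 15)/444 = 5*(1/444) = 5/444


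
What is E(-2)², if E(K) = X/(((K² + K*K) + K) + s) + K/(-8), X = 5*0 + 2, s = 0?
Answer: 49/144 ≈ 0.34028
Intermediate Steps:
X = 2 (X = 0 + 2 = 2)
E(K) = 2/(K + 2*K²) - K/8 (E(K) = 2/(((K² + K*K) + K) + 0) + K/(-8) = 2/(((K² + K²) + K) + 0) + K*(-⅛) = 2/((2*K² + K) + 0) - K/8 = 2/((K + 2*K²) + 0) - K/8 = 2/(K + 2*K²) - K/8)
E(-2)² = ((⅛)*(16 - 1*(-2)² - 2*(-2)³)/(-2*(1 + 2*(-2))))² = ((⅛)*(-½)*(16 - 1*4 - 2*(-8))/(1 - 4))² = ((⅛)*(-½)*(16 - 4 + 16)/(-3))² = ((⅛)*(-½)*(-⅓)*28)² = (7/12)² = 49/144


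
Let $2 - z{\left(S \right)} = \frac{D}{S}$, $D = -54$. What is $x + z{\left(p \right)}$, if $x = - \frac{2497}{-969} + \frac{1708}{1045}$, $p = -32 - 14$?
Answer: $\frac{6174794}{1225785} \approx 5.0374$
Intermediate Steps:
$p = -46$
$x = \frac{224443}{53295}$ ($x = \left(-2497\right) \left(- \frac{1}{969}\right) + 1708 \cdot \frac{1}{1045} = \frac{2497}{969} + \frac{1708}{1045} = \frac{224443}{53295} \approx 4.2113$)
$z{\left(S \right)} = 2 + \frac{54}{S}$ ($z{\left(S \right)} = 2 - - \frac{54}{S} = 2 + \frac{54}{S}$)
$x + z{\left(p \right)} = \frac{224443}{53295} + \left(2 + \frac{54}{-46}\right) = \frac{224443}{53295} + \left(2 + 54 \left(- \frac{1}{46}\right)\right) = \frac{224443}{53295} + \left(2 - \frac{27}{23}\right) = \frac{224443}{53295} + \frac{19}{23} = \frac{6174794}{1225785}$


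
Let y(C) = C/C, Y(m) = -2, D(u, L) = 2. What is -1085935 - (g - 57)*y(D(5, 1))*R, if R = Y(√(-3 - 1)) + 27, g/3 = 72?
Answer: -1089910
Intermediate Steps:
g = 216 (g = 3*72 = 216)
y(C) = 1
R = 25 (R = -2 + 27 = 25)
-1085935 - (g - 57)*y(D(5, 1))*R = -1085935 - (216 - 57)*1*25 = -1085935 - 159*1*25 = -1085935 - 159*25 = -1085935 - 1*3975 = -1085935 - 3975 = -1089910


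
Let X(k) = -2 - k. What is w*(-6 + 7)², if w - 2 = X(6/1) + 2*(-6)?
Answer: -18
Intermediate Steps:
w = -18 (w = 2 + ((-2 - 6/1) + 2*(-6)) = 2 + ((-2 - 6) - 12) = 2 + (-8 - 12) = 2 - 20 = -18)
w*(-6 + 7)² = -18*(-6 + 7)² = -18*1² = -18*1 = -18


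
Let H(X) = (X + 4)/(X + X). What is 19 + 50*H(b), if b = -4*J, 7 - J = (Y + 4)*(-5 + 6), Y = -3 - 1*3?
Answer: 371/9 ≈ 41.222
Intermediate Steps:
Y = -6 (Y = -3 - 3 = -6)
J = 9 (J = 7 - (-6 + 4)*(-5 + 6) = 7 - (-2) = 7 - 1*(-2) = 7 + 2 = 9)
b = -36 (b = -4*9 = -36)
H(X) = (4 + X)/(2*X) (H(X) = (4 + X)/((2*X)) = (4 + X)*(1/(2*X)) = (4 + X)/(2*X))
19 + 50*H(b) = 19 + 50*((½)*(4 - 36)/(-36)) = 19 + 50*((½)*(-1/36)*(-32)) = 19 + 50*(4/9) = 19 + 200/9 = 371/9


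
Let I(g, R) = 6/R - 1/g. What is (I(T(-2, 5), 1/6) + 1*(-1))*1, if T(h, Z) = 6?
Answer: 209/6 ≈ 34.833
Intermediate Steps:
I(g, R) = -1/g + 6/R
(I(T(-2, 5), 1/6) + 1*(-1))*1 = ((-1/6 + 6/(1/6)) + 1*(-1))*1 = ((-1*⅙ + 6/(⅙)) - 1)*1 = ((-⅙ + 6*6) - 1)*1 = ((-⅙ + 36) - 1)*1 = (215/6 - 1)*1 = (209/6)*1 = 209/6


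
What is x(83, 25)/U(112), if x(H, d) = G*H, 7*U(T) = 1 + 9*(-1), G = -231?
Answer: 134211/8 ≈ 16776.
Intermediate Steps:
U(T) = -8/7 (U(T) = (1 + 9*(-1))/7 = (1 - 9)/7 = (⅐)*(-8) = -8/7)
x(H, d) = -231*H
x(83, 25)/U(112) = (-231*83)/(-8/7) = -19173*(-7/8) = 134211/8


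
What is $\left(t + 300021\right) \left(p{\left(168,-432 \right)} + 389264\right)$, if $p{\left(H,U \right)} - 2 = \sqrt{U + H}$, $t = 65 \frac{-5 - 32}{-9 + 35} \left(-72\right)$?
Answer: $119380486146 + 613362 i \sqrt{66} \approx 1.1938 \cdot 10^{11} + 4.983 \cdot 10^{6} i$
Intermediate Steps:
$t = 6660$ ($t = 65 \left(- \frac{37}{26}\right) \left(-72\right) = \left(- \frac{185}{2}\right) \left(-72\right) = 6660$)
$p{\left(H,U \right)} = 2 + \sqrt{H + U}$ ($p{\left(H,U \right)} = 2 + \sqrt{U + H} = 2 + \sqrt{H + U}$)
$\left(t + 300021\right) \left(p{\left(168,-432 \right)} + 389264\right) = \left(6660 + 300021\right) \left(\left(2 + \sqrt{168 - 432}\right) + 389264\right) = 306681 \left(\left(2 + \sqrt{-264}\right) + 389264\right) = 306681 \left(\left(2 + 2 i \sqrt{66}\right) + 389264\right) = 306681 \left(389266 + 2 i \sqrt{66}\right) = 119380486146 + 613362 i \sqrt{66}$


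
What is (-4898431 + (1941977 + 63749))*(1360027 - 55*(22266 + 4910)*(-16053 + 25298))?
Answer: 39968379363499965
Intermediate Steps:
(-4898431 + (1941977 + 63749))*(1360027 - 55*(22266 + 4910)*(-16053 + 25298)) = (-4898431 + 2005726)*(1360027 - 1494680*9245) = -2892705*(1360027 - 55*251242120) = -2892705*(1360027 - 13818316600) = -2892705*(-13816956573) = 39968379363499965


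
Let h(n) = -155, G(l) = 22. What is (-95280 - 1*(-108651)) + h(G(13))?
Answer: 13216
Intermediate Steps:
(-95280 - 1*(-108651)) + h(G(13)) = (-95280 - 1*(-108651)) - 155 = (-95280 + 108651) - 155 = 13371 - 155 = 13216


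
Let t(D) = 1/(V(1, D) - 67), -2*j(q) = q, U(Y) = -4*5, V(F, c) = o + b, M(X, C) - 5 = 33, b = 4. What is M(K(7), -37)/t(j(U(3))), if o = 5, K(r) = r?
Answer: -2204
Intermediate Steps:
M(X, C) = 38 (M(X, C) = 5 + 33 = 38)
V(F, c) = 9 (V(F, c) = 5 + 4 = 9)
U(Y) = -20
j(q) = -q/2
t(D) = -1/58 (t(D) = 1/(9 - 67) = 1/(-58) = -1/58)
M(K(7), -37)/t(j(U(3))) = 38/(-1/58) = 38*(-58) = -2204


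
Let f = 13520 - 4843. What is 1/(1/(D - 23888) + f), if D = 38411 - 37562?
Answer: 23039/199909402 ≈ 0.00011525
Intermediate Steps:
D = 849
f = 8677
1/(1/(D - 23888) + f) = 1/(1/(849 - 23888) + 8677) = 1/(1/(-23039) + 8677) = 1/(-1/23039 + 8677) = 1/(199909402/23039) = 23039/199909402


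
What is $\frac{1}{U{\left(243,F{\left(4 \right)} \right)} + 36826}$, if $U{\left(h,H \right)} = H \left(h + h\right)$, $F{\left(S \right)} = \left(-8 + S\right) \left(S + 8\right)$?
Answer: $\frac{1}{13498} \approx 7.4085 \cdot 10^{-5}$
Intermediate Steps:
$F{\left(S \right)} = \left(-8 + S\right) \left(8 + S\right)$
$U{\left(h,H \right)} = 2 H h$ ($U{\left(h,H \right)} = H 2 h = 2 H h$)
$\frac{1}{U{\left(243,F{\left(4 \right)} \right)} + 36826} = \frac{1}{2 \left(-64 + 4^{2}\right) 243 + 36826} = \frac{1}{2 \left(-64 + 16\right) 243 + 36826} = \frac{1}{2 \left(-48\right) 243 + 36826} = \frac{1}{-23328 + 36826} = \frac{1}{13498}$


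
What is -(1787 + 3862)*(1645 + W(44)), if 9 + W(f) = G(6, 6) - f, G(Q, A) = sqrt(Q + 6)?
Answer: -8993208 - 11298*sqrt(3) ≈ -9.0128e+6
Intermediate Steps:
G(Q, A) = sqrt(6 + Q)
W(f) = -9 - f + 2*sqrt(3) (W(f) = -9 + (sqrt(6 + 6) - f) = -9 + (sqrt(12) - f) = -9 + (2*sqrt(3) - f) = -9 + (-f + 2*sqrt(3)) = -9 - f + 2*sqrt(3))
-(1787 + 3862)*(1645 + W(44)) = -(1787 + 3862)*(1645 + (-9 - 1*44 + 2*sqrt(3))) = -5649*(1645 + (-9 - 44 + 2*sqrt(3))) = -5649*(1645 + (-53 + 2*sqrt(3))) = -5649*(1592 + 2*sqrt(3)) = -(8993208 + 11298*sqrt(3)) = -8993208 - 11298*sqrt(3)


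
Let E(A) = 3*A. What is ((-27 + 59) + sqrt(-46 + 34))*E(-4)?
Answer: -384 - 24*I*sqrt(3) ≈ -384.0 - 41.569*I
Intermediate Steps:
((-27 + 59) + sqrt(-46 + 34))*E(-4) = ((-27 + 59) + sqrt(-46 + 34))*(3*(-4)) = (32 + sqrt(-12))*(-12) = (32 + 2*I*sqrt(3))*(-12) = -384 - 24*I*sqrt(3)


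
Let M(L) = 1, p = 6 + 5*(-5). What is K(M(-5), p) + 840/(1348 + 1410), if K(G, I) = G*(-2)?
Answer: -334/197 ≈ -1.6954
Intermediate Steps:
p = -19 (p = 6 - 25 = -19)
K(G, I) = -2*G
K(M(-5), p) + 840/(1348 + 1410) = -2*1 + 840/(1348 + 1410) = -2 + 840/2758 = -2 + 840*(1/2758) = -2 + 60/197 = -334/197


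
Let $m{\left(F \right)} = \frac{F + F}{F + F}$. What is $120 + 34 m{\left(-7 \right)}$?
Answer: $154$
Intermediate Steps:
$m{\left(F \right)} = 1$ ($m{\left(F \right)} = \frac{2 F}{2 F} = 2 F \frac{1}{2 F} = 1$)
$120 + 34 m{\left(-7 \right)} = 120 + 34 \cdot 1 = 120 + 34 = 154$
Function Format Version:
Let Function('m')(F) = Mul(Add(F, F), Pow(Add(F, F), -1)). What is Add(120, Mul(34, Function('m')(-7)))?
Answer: 154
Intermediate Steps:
Function('m')(F) = 1 (Function('m')(F) = Mul(Mul(2, F), Pow(Mul(2, F), -1)) = Mul(Mul(2, F), Mul(Rational(1, 2), Pow(F, -1))) = 1)
Add(120, Mul(34, Function('m')(-7))) = Add(120, Mul(34, 1)) = Add(120, 34) = 154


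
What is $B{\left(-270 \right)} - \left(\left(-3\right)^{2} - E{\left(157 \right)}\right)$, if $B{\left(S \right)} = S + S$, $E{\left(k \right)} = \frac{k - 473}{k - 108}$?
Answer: $- \frac{27217}{49} \approx -555.45$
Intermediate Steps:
$E{\left(k \right)} = \frac{-473 + k}{-108 + k}$
$B{\left(S \right)} = 2 S$
$B{\left(-270 \right)} - \left(\left(-3\right)^{2} - E{\left(157 \right)}\right) = 2 \left(-270\right) - \left(\left(-3\right)^{2} - \frac{-473 + 157}{-108 + 157}\right) = -540 - \left(9 - \frac{1}{49} \left(-316\right)\right) = -540 - \left(9 - - \frac{316}{49}\right) = -540 - \left(9 + \frac{316}{49}\right) = -540 - \frac{757}{49} = - \frac{27217}{49}$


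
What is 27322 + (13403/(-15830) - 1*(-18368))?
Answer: 723259297/15830 ≈ 45689.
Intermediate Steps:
27322 + (13403/(-15830) - 1*(-18368)) = 27322 + (13403*(-1/15830) + 18368) = 27322 + (-13403/15830 + 18368) = 27322 + 290752037/15830 = 723259297/15830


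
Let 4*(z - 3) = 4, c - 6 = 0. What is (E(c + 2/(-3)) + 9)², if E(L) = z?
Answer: 169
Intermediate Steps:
c = 6 (c = 6 + 0 = 6)
z = 4 (z = 3 + (¼)*4 = 3 + 1 = 4)
E(L) = 4
(E(c + 2/(-3)) + 9)² = (4 + 9)² = 13² = 169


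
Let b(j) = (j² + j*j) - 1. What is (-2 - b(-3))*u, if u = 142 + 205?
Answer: -6593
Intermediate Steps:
u = 347
b(j) = -1 + 2*j² (b(j) = (j² + j²) - 1 = 2*j² - 1 = -1 + 2*j²)
(-2 - b(-3))*u = (-2 - (-1 + 2*(-3)²))*347 = (-2 - (-1 + 2*9))*347 = (-2 - (-1 + 18))*347 = (-2 - 1*17)*347 = (-2 - 17)*347 = -19*347 = -6593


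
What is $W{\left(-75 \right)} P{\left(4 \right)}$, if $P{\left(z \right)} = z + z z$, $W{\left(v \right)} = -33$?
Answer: $-660$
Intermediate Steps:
$P{\left(z \right)} = z + z^{2}$
$W{\left(-75 \right)} P{\left(4 \right)} = - 33 \cdot 4 \left(1 + 4\right) = - 33 \cdot 4 \cdot 5 = \left(-33\right) 20 = -660$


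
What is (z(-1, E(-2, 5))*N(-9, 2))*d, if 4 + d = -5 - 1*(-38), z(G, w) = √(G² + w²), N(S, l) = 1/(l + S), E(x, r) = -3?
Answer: -29*√10/7 ≈ -13.101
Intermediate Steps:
N(S, l) = 1/(S + l)
d = 29 (d = -4 + (-5 - 1*(-38)) = -4 + (-5 + 38) = -4 + 33 = 29)
(z(-1, E(-2, 5))*N(-9, 2))*d = (√((-1)² + (-3)²)/(-9 + 2))*29 = (√(1 + 9)/(-7))*29 = (√10*(-⅐))*29 = -√10/7*29 = -29*√10/7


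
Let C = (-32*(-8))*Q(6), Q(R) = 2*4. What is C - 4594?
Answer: -2546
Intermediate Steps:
Q(R) = 8
C = 2048 (C = -32*(-8)*8 = 256*8 = 2048)
C - 4594 = 2048 - 4594 = -2546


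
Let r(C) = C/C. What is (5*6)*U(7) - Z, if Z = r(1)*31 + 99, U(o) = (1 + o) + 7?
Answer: 320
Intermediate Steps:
U(o) = 8 + o
r(C) = 1
Z = 130 (Z = 1*31 + 99 = 31 + 99 = 130)
(5*6)*U(7) - Z = (5*6)*(8 + 7) - 1*130 = 30*15 - 130 = 450 - 130 = 320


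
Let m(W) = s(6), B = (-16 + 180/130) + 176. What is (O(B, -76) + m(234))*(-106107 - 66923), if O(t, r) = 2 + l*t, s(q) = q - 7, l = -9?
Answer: 251146390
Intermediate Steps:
B = 2098/13 (B = (-16 + 180*(1/130)) + 176 = (-16 + 18/13) + 176 = -190/13 + 176 = 2098/13 ≈ 161.38)
s(q) = -7 + q
O(t, r) = 2 - 9*t
m(W) = -1 (m(W) = -7 + 6 = -1)
(O(B, -76) + m(234))*(-106107 - 66923) = ((2 - 9*2098/13) - 1)*(-106107 - 66923) = ((2 - 18882/13) - 1)*(-173030) = (-18856/13 - 1)*(-173030) = -18869/13*(-173030) = 251146390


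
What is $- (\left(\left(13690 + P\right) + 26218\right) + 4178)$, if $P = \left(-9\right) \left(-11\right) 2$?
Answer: $-44284$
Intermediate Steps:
$P = 198$ ($P = 99 \cdot 2 = 198$)
$- (\left(\left(13690 + P\right) + 26218\right) + 4178) = - (\left(\left(13690 + 198\right) + 26218\right) + 4178) = - (\left(13888 + 26218\right) + 4178) = - (40106 + 4178) = \left(-1\right) 44284 = -44284$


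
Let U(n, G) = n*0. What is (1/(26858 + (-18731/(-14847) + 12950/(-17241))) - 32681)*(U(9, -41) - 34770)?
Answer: 124005960923664340800/109129592849 ≈ 1.1363e+9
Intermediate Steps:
U(n, G) = 0
(1/(26858 + (-18731/(-14847) + 12950/(-17241))) - 32681)*(U(9, -41) - 34770) = (1/(26858 + (-18731/(-14847) + 12950/(-17241))) - 32681)*(0 - 34770) = (1/(26858 + (-18731*(-1/14847) + 12950*(-1/17241))) - 32681)*(-34770) = (1/(26858 + (18731/14847 - 1850/2463)) - 32681)*(-34770) = (1/(26858 + 2074167/4063129) - 32681)*(-34770) = (1/(109129592849/4063129) - 32681)*(-34770) = (4063129/109129592849 - 32681)*(-34770) = -3566464219835040/109129592849*(-34770) = 124005960923664340800/109129592849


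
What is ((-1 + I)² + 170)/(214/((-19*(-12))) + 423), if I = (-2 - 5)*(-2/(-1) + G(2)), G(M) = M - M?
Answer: 45030/48329 ≈ 0.93174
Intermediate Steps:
G(M) = 0
I = -14 (I = (-2 - 5)*(-2/(-1) + 0) = -7*(-2*(-1) + 0) = -7*(2 + 0) = -7*2 = -14)
((-1 + I)² + 170)/(214/((-19*(-12))) + 423) = ((-1 - 14)² + 170)/(214/((-19*(-12))) + 423) = ((-15)² + 170)/(214/228 + 423) = (225 + 170)/(214*(1/228) + 423) = 395/(107/114 + 423) = 395/(48329/114) = 395*(114/48329) = 45030/48329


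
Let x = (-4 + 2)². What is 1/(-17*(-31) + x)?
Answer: 1/531 ≈ 0.0018832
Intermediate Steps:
x = 4 (x = (-2)² = 4)
1/(-17*(-31) + x) = 1/(-17*(-31) + 4) = 1/(527 + 4) = 1/531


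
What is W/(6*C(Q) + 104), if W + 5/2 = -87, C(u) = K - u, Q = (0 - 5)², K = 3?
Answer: 179/56 ≈ 3.1964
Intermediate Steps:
Q = 25 (Q = (-5)² = 25)
C(u) = 3 - u
W = -179/2 (W = -5/2 - 87 = -179/2 ≈ -89.500)
W/(6*C(Q) + 104) = -179/(2*(6*(3 - 1*25) + 104)) = -179/(2*(6*(3 - 25) + 104)) = -179/(2*(6*(-22) + 104)) = -179/(2*(-132 + 104)) = -179/2/(-28) = -179/2*(-1/28) = 179/56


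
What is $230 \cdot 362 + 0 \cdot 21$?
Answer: $83260$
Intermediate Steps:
$230 \cdot 362 + 0 \cdot 21 = 83260 + 0 = 83260$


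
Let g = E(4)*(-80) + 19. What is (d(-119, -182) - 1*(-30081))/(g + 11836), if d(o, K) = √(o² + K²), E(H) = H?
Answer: 10027/3845 + 7*√965/11535 ≈ 2.6267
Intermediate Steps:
g = -301 (g = 4*(-80) + 19 = -320 + 19 = -301)
d(o, K) = √(K² + o²)
(d(-119, -182) - 1*(-30081))/(g + 11836) = (√((-182)² + (-119)²) - 1*(-30081))/(-301 + 11836) = (√(33124 + 14161) + 30081)/11535 = (√47285 + 30081)*(1/11535) = (7*√965 + 30081)*(1/11535) = (30081 + 7*√965)*(1/11535) = 10027/3845 + 7*√965/11535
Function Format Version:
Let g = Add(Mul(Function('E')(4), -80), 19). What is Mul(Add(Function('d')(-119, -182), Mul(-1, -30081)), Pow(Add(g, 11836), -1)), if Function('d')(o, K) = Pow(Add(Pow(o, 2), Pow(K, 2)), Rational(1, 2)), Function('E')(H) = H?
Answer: Add(Rational(10027, 3845), Mul(Rational(7, 11535), Pow(965, Rational(1, 2)))) ≈ 2.6267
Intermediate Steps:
g = -301 (g = Add(Mul(4, -80), 19) = Add(-320, 19) = -301)
Function('d')(o, K) = Pow(Add(Pow(K, 2), Pow(o, 2)), Rational(1, 2))
Mul(Add(Function('d')(-119, -182), Mul(-1, -30081)), Pow(Add(g, 11836), -1)) = Mul(Add(Pow(Add(Pow(-182, 2), Pow(-119, 2)), Rational(1, 2)), Mul(-1, -30081)), Pow(Add(-301, 11836), -1)) = Mul(Add(Pow(Add(33124, 14161), Rational(1, 2)), 30081), Pow(11535, -1)) = Mul(Add(Pow(47285, Rational(1, 2)), 30081), Rational(1, 11535)) = Mul(Add(Mul(7, Pow(965, Rational(1, 2))), 30081), Rational(1, 11535)) = Mul(Add(30081, Mul(7, Pow(965, Rational(1, 2)))), Rational(1, 11535)) = Add(Rational(10027, 3845), Mul(Rational(7, 11535), Pow(965, Rational(1, 2))))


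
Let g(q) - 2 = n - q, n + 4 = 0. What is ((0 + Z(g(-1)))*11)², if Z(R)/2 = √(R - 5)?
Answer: -2904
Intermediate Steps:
n = -4 (n = -4 + 0 = -4)
g(q) = -2 - q (g(q) = 2 + (-4 - q) = -2 - q)
Z(R) = 2*√(-5 + R) (Z(R) = 2*√(R - 5) = 2*√(-5 + R))
((0 + Z(g(-1)))*11)² = ((0 + 2*√(-5 + (-2 - 1*(-1))))*11)² = ((0 + 2*√(-5 + (-2 + 1)))*11)² = ((0 + 2*√(-5 - 1))*11)² = ((0 + 2*√(-6))*11)² = ((0 + 2*(I*√6))*11)² = ((0 + 2*I*√6)*11)² = ((2*I*√6)*11)² = (22*I*√6)² = -2904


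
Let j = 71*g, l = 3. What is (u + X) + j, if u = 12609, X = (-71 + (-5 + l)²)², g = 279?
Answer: 36907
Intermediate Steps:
X = 4489 (X = (-71 + (-5 + 3)²)² = (-71 + (-2)²)² = (-71 + 4)² = (-67)² = 4489)
j = 19809 (j = 71*279 = 19809)
(u + X) + j = (12609 + 4489) + 19809 = 17098 + 19809 = 36907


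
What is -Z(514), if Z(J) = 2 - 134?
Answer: 132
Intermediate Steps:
Z(J) = -132
-Z(514) = -1*(-132) = 132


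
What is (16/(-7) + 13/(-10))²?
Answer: 63001/4900 ≈ 12.857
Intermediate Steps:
(16/(-7) + 13/(-10))² = (16*(-⅐) + 13*(-⅒))² = (-16/7 - 13/10)² = (-251/70)² = 63001/4900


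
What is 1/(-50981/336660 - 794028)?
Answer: -336660/267317517461 ≈ -1.2594e-6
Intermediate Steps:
1/(-50981/336660 - 794028) = 1/(-267317517461/336660) = -336660/267317517461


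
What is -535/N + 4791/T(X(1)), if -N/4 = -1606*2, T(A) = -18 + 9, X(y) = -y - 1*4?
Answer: -20519861/38544 ≈ -532.38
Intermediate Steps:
X(y) = -4 - y (X(y) = -y - 4 = -4 - y)
T(A) = -9
N = 12848 (N = -(-584)*11*2 = -(-584)*22 = -4*(-3212) = 12848)
-535/N + 4791/T(X(1)) = -535/12848 + 4791/(-9) = -535*1/12848 + 4791*(-1/9) = -535/12848 - 1597/3 = -20519861/38544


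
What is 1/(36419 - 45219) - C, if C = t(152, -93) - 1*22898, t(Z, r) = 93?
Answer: 200683999/8800 ≈ 22805.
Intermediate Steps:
C = -22805 (C = 93 - 1*22898 = 93 - 22898 = -22805)
1/(36419 - 45219) - C = 1/(36419 - 45219) - 1*(-22805) = 1/(-8800) + 22805 = -1/8800 + 22805 = 200683999/8800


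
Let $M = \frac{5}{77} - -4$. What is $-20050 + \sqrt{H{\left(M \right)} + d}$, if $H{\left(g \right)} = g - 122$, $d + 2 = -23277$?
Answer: $-20050 + \frac{2 i \sqrt{34680107}}{77} \approx -20050.0 + 152.96 i$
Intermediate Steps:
$M = \frac{313}{77}$ ($M = 5 \cdot \frac{1}{77} + 4 = \frac{5}{77} + 4 = \frac{313}{77} \approx 4.0649$)
$d = -23279$ ($d = -2 - 23277 = -23279$)
$H{\left(g \right)} = -122 + g$
$-20050 + \sqrt{H{\left(M \right)} + d} = -20050 + \sqrt{\left(-122 + \frac{313}{77}\right) - 23279} = -20050 + \sqrt{- \frac{9081}{77} - 23279} = -20050 + \sqrt{- \frac{1801564}{77}} = -20050 + \frac{2 i \sqrt{34680107}}{77}$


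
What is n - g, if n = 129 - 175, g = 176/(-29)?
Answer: -1158/29 ≈ -39.931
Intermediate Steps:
g = -176/29 (g = 176*(-1/29) = -176/29 ≈ -6.0690)
n = -46
n - g = -46 - 1*(-176/29) = -46 + 176/29 = -1158/29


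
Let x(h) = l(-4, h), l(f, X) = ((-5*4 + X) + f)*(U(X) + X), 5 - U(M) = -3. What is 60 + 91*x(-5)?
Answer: -7857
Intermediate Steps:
U(M) = 8 (U(M) = 5 - 1*(-3) = 5 + 3 = 8)
l(f, X) = (8 + X)*(-20 + X + f) (l(f, X) = ((-5*4 + X) + f)*(8 + X) = ((-20 + X) + f)*(8 + X) = (-20 + X + f)*(8 + X) = (8 + X)*(-20 + X + f))
x(h) = -192 + h² - 16*h (x(h) = -160 + h² - 12*h + 8*(-4) + h*(-4) = -160 + h² - 12*h - 32 - 4*h = -192 + h² - 16*h)
60 + 91*x(-5) = 60 + 91*(-192 + (-5)² - 16*(-5)) = 60 + 91*(-192 + 25 + 80) = 60 + 91*(-87) = 60 - 7917 = -7857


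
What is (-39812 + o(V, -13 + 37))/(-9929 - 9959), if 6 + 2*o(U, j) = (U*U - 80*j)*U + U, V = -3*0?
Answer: 39815/19888 ≈ 2.0020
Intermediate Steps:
V = 0
o(U, j) = -3 + U/2 + U*(U² - 80*j)/2 (o(U, j) = -3 + ((U*U - 80*j)*U + U)/2 = -3 + ((U² - 80*j)*U + U)/2 = -3 + (U*(U² - 80*j) + U)/2 = -3 + (U + U*(U² - 80*j))/2 = -3 + (U/2 + U*(U² - 80*j)/2) = -3 + U/2 + U*(U² - 80*j)/2)
(-39812 + o(V, -13 + 37))/(-9929 - 9959) = (-39812 + (-3 + (½)*0 + (½)*0³ - 40*0*(-13 + 37)))/(-9929 - 9959) = (-39812 + (-3 + 0 + (½)*0 - 40*0*24))/(-19888) = (-39812 + (-3 + 0 + 0 + 0))*(-1/19888) = (-39812 - 3)*(-1/19888) = -39815*(-1/19888) = 39815/19888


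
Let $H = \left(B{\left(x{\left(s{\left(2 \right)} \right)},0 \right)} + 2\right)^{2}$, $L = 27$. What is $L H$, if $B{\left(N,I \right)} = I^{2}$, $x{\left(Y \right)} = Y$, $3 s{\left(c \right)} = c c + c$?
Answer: $108$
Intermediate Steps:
$s{\left(c \right)} = \frac{c}{3} + \frac{c^{2}}{3}$ ($s{\left(c \right)} = \frac{c c + c}{3} = \frac{c^{2} + c}{3} = \frac{c + c^{2}}{3} = \frac{c}{3} + \frac{c^{2}}{3}$)
$H = 4$ ($H = \left(0^{2} + 2\right)^{2} = \left(0 + 2\right)^{2} = 2^{2} = 4$)
$L H = 27 \cdot 4 = 108$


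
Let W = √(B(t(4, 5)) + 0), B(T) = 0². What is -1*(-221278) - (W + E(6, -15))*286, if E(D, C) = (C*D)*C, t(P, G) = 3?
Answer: -164822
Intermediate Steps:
E(D, C) = D*C²
B(T) = 0
W = 0 (W = √(0 + 0) = √0 = 0)
-1*(-221278) - (W + E(6, -15))*286 = -1*(-221278) - (0 + 6*(-15)²)*286 = 221278 - (0 + 6*225)*286 = 221278 - (0 + 1350)*286 = 221278 - 1350*286 = 221278 - 1*386100 = 221278 - 386100 = -164822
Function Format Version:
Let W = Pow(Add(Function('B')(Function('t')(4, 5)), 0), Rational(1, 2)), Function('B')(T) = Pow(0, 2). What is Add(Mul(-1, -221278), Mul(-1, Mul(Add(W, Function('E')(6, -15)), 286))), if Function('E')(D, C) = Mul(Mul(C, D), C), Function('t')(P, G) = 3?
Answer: -164822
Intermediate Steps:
Function('E')(D, C) = Mul(D, Pow(C, 2))
Function('B')(T) = 0
W = 0 (W = Pow(Add(0, 0), Rational(1, 2)) = Pow(0, Rational(1, 2)) = 0)
Add(Mul(-1, -221278), Mul(-1, Mul(Add(W, Function('E')(6, -15)), 286))) = Add(Mul(-1, -221278), Mul(-1, Mul(Add(0, Mul(6, Pow(-15, 2))), 286))) = Add(221278, Mul(-1, Mul(Add(0, Mul(6, 225)), 286))) = Add(221278, Mul(-1, Mul(Add(0, 1350), 286))) = Add(221278, Mul(-1, Mul(1350, 286))) = Add(221278, Mul(-1, 386100)) = Add(221278, -386100) = -164822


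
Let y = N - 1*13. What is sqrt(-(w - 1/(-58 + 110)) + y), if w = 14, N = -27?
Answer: I*sqrt(36491)/26 ≈ 7.3472*I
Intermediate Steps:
y = -40 (y = -27 - 1*13 = -27 - 13 = -40)
sqrt(-(w - 1/(-58 + 110)) + y) = sqrt(-(14 - 1/(-58 + 110)) - 40) = sqrt(-(14 - 1/52) - 40) = sqrt(-1*727/52 - 40) = sqrt(-727/52 - 40) = sqrt(-2807/52) = I*sqrt(36491)/26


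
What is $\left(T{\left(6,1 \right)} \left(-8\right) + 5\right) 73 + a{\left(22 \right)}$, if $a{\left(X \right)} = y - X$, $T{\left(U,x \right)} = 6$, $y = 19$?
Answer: $-3142$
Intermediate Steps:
$a{\left(X \right)} = 19 - X$
$\left(T{\left(6,1 \right)} \left(-8\right) + 5\right) 73 + a{\left(22 \right)} = \left(6 \left(-8\right) + 5\right) 73 + \left(19 - 22\right) = \left(-48 + 5\right) 73 + \left(19 - 22\right) = \left(-43\right) 73 - 3 = -3139 - 3 = -3142$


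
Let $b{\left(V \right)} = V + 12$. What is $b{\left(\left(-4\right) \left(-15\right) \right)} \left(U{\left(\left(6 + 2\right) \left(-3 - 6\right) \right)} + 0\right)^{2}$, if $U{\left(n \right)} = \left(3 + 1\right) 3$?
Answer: $10368$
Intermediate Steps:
$U{\left(n \right)} = 12$ ($U{\left(n \right)} = 4 \cdot 3 = 12$)
$b{\left(V \right)} = 12 + V$
$b{\left(\left(-4\right) \left(-15\right) \right)} \left(U{\left(\left(6 + 2\right) \left(-3 - 6\right) \right)} + 0\right)^{2} = \left(12 - -60\right) \left(12 + 0\right)^{2} = \left(12 + 60\right) 12^{2} = 72 \cdot 144 = 10368$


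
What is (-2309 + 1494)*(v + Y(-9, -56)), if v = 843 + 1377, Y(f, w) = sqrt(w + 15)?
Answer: -1809300 - 815*I*sqrt(41) ≈ -1.8093e+6 - 5218.5*I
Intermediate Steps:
Y(f, w) = sqrt(15 + w)
v = 2220
(-2309 + 1494)*(v + Y(-9, -56)) = (-2309 + 1494)*(2220 + sqrt(15 - 56)) = -815*(2220 + sqrt(-41)) = -815*(2220 + I*sqrt(41)) = -1809300 - 815*I*sqrt(41)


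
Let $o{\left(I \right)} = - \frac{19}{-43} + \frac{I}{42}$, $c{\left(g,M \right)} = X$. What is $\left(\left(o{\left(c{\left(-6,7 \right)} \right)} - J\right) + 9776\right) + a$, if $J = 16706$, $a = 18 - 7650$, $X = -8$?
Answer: $- \frac{13149259}{903} \approx -14562.0$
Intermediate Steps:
$a = -7632$ ($a = 18 - 7650 = -7632$)
$c{\left(g,M \right)} = -8$
$o{\left(I \right)} = \frac{19}{43} + \frac{I}{42}$ ($o{\left(I \right)} = \left(-19\right) \left(- \frac{1}{43}\right) + I \frac{1}{42} = \frac{19}{43} + \frac{I}{42}$)
$\left(\left(o{\left(c{\left(-6,7 \right)} \right)} - J\right) + 9776\right) + a = \left(\left(\left(\frac{19}{43} + \frac{1}{42} \left(-8\right)\right) - 16706\right) + 9776\right) - 7632 = \left(\left(\left(\frac{19}{43} - \frac{4}{21}\right) - 16706\right) + 9776\right) - 7632 = \left(\left(\frac{227}{903} - 16706\right) + 9776\right) - 7632 = \left(- \frac{15085291}{903} + 9776\right) - 7632 = - \frac{6257563}{903} - 7632 = - \frac{13149259}{903}$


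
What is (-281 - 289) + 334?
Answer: -236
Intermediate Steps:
(-281 - 289) + 334 = -570 + 334 = -236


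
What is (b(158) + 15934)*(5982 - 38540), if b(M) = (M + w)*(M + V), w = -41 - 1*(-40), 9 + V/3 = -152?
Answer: 1142492778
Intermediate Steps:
V = -483 (V = -27 + 3*(-152) = -27 - 456 = -483)
w = -1 (w = -41 + 40 = -1)
b(M) = (-1 + M)*(-483 + M) (b(M) = (M - 1)*(M - 483) = (-1 + M)*(-483 + M))
(b(158) + 15934)*(5982 - 38540) = ((483 + 158² - 484*158) + 15934)*(5982 - 38540) = ((483 + 24964 - 76472) + 15934)*(-32558) = (-51025 + 15934)*(-32558) = -35091*(-32558) = 1142492778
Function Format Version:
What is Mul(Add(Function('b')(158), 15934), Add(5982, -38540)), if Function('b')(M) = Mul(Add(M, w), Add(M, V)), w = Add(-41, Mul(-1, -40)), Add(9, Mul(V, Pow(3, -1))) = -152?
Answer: 1142492778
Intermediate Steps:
V = -483 (V = Add(-27, Mul(3, -152)) = Add(-27, -456) = -483)
w = -1 (w = Add(-41, 40) = -1)
Function('b')(M) = Mul(Add(-1, M), Add(-483, M)) (Function('b')(M) = Mul(Add(M, -1), Add(M, -483)) = Mul(Add(-1, M), Add(-483, M)))
Mul(Add(Function('b')(158), 15934), Add(5982, -38540)) = Mul(Add(Add(483, Pow(158, 2), Mul(-484, 158)), 15934), Add(5982, -38540)) = Mul(Add(Add(483, 24964, -76472), 15934), -32558) = Mul(Add(-51025, 15934), -32558) = Mul(-35091, -32558) = 1142492778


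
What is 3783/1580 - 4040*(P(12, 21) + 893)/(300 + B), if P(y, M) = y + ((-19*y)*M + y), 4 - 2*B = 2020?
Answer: -6176672209/279660 ≈ -22086.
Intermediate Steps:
B = -1008 (B = 2 - 1/2*2020 = 2 - 1010 = -1008)
P(y, M) = 2*y - 19*M*y (P(y, M) = y + (-19*M*y + y) = y + (y - 19*M*y) = 2*y - 19*M*y)
3783/1580 - 4040*(P(12, 21) + 893)/(300 + B) = 3783/1580 - 4040*(12*(2 - 19*21) + 893)/(300 - 1008) = 3783*(1/1580) - (-901930/177 - 4040*(2 - 399)/59) = 3783/1580 - 4040/((-708/(12*(-397) + 893))) = 3783/1580 - 4040/((-708/(-4764 + 893))) = 3783/1580 - 4040/((-708/(-3871))) = 3783/1580 - 4040/((-708*(-1/3871))) = 3783/1580 - 4040/708/3871 = 3783/1580 - 4040*3871/708 = 3783/1580 - 3909710/177 = -6176672209/279660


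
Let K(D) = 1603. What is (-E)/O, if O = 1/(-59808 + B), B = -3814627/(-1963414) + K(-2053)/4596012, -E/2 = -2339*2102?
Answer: 663347578990431882975821/1127984288121 ≈ 5.8808e+11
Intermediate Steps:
E = 9833156 (E = -(-4678)*2102 = -2*(-4916578) = 9833156)
B = 8767609410083/4511937152484 (B = -3814627/(-1963414) + 1603/4596012 = -3814627*(-1/1963414) + 1603*(1/4596012) = 3814627/1963414 + 1603/4596012 = 8767609410083/4511937152484 ≈ 1.9432)
O = -4511937152484/269841169606352989 (O = 1/(-59808 + 8767609410083/4511937152484) = 1/(-269841169606352989/4511937152484) = -4511937152484/269841169606352989 ≈ -1.6721e-5)
(-E)/O = (-1*9833156)/(-4511937152484/269841169606352989) = -9833156*(-269841169606352989/4511937152484) = 663347578990431882975821/1127984288121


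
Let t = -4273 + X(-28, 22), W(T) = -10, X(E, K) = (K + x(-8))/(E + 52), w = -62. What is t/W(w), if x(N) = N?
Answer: 51269/120 ≈ 427.24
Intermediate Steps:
X(E, K) = (-8 + K)/(52 + E) (X(E, K) = (K - 8)/(E + 52) = (-8 + K)/(52 + E))
t = -51269/12 (t = -4273 + (-8 + 22)/(52 - 28) = -4273 + 14/24 = -4273 + (1/24)*14 = -4273 + 7/12 = -51269/12 ≈ -4272.4)
t/W(w) = -51269/12/(-10) = -51269/12*(-⅒) = 51269/120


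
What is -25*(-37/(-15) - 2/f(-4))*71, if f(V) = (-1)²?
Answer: -2485/3 ≈ -828.33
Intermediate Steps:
f(V) = 1
-25*(-37/(-15) - 2/f(-4))*71 = -25*(-37/(-15) - 2/1)*71 = -25*(-37*(-1/15) - 2*1)*71 = -25*(37/15 - 2)*71 = -25*7/15*71 = -35/3*71 = -2485/3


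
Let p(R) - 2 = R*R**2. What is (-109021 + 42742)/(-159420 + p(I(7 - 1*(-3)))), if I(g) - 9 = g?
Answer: 22093/50853 ≈ 0.43445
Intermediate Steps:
I(g) = 9 + g
p(R) = 2 + R**3 (p(R) = 2 + R*R**2 = 2 + R**3)
(-109021 + 42742)/(-159420 + p(I(7 - 1*(-3)))) = (-109021 + 42742)/(-159420 + (2 + (9 + (7 - 1*(-3)))**3)) = -66279/(-159420 + (2 + (9 + (7 + 3))**3)) = -66279/(-159420 + (2 + (9 + 10)**3)) = -66279/(-159420 + (2 + 19**3)) = -66279/(-159420 + (2 + 6859)) = -66279/(-159420 + 6861) = -66279/(-152559) = -66279*(-1/152559) = 22093/50853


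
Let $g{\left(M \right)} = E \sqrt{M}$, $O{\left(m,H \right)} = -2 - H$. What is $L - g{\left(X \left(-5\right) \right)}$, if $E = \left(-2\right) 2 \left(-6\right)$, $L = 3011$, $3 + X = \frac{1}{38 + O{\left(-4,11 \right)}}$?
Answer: $3011 - \frac{24 \sqrt{370}}{5} \approx 2918.7$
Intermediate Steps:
$X = - \frac{74}{25}$ ($X = -3 + \frac{1}{38 - 13} = -3 + \frac{1}{25} = - \frac{74}{25} \approx -2.96$)
$E = 24$ ($E = \left(-4\right) \left(-6\right) = 24$)
$g{\left(M \right)} = 24 \sqrt{M}$
$L - g{\left(X \left(-5\right) \right)} = 3011 - 24 \sqrt{\left(- \frac{74}{25}\right) \left(-5\right)} = 3011 - 24 \sqrt{\frac{74}{5}} = 3011 - 24 \frac{\sqrt{370}}{5} = 3011 - \frac{24 \sqrt{370}}{5}$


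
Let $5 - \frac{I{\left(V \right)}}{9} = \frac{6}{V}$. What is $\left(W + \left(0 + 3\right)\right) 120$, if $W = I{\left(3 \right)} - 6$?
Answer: $2880$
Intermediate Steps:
$I{\left(V \right)} = 45 - \frac{54}{V}$ ($I{\left(V \right)} = 45 - 9 \frac{6}{V} = 45 - \frac{54}{V}$)
$W = 21$ ($W = \left(45 - \frac{54}{3}\right) - 6 = \left(45 - 18\right) - 6 = 27 - 6 = 21$)
$\left(W + \left(0 + 3\right)\right) 120 = \left(21 + \left(0 + 3\right)\right) 120 = \left(21 + 3\right) 120 = 24 \cdot 120 = 2880$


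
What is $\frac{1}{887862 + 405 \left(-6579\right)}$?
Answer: $- \frac{1}{1776633} \approx -5.6286 \cdot 10^{-7}$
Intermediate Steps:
$\frac{1}{887862 + 405 \left(-6579\right)} = \frac{1}{887862 - 2664495} = \frac{1}{-1776633} = - \frac{1}{1776633}$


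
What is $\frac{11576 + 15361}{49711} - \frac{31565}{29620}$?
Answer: $- \frac{154250755}{294487964} \approx -0.52379$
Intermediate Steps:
$\frac{11576 + 15361}{49711} - \frac{31565}{29620} = 26937 \cdot \frac{1}{49711} - \frac{6313}{5924} = \frac{26937}{49711} - \frac{6313}{5924} = - \frac{154250755}{294487964}$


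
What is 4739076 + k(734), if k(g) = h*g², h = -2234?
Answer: -1198841828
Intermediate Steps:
k(g) = -2234*g²
4739076 + k(734) = 4739076 - 2234*734² = 4739076 - 2234*538756 = 4739076 - 1203580904 = -1198841828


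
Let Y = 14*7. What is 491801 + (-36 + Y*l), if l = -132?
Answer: 478829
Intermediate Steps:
Y = 98
491801 + (-36 + Y*l) = 491801 + (-36 + 98*(-132)) = 491801 + (-36 - 12936) = 491801 - 12972 = 478829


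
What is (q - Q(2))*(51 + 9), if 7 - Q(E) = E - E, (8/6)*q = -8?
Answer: -780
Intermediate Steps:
q = -6 (q = (¾)*(-8) = -6)
Q(E) = 7 (Q(E) = 7 - (E - E) = 7 - 1*0 = 7 + 0 = 7)
(q - Q(2))*(51 + 9) = (-6 - 1*7)*(51 + 9) = (-6 - 7)*60 = -13*60 = -780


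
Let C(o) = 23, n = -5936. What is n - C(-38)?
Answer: -5959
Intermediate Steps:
n - C(-38) = -5936 - 1*23 = -5936 - 23 = -5959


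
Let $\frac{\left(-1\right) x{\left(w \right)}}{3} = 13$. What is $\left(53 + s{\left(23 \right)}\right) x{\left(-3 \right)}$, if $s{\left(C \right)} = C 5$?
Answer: $-6552$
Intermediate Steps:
$s{\left(C \right)} = 5 C$
$x{\left(w \right)} = -39$ ($x{\left(w \right)} = \left(-3\right) 13 = -39$)
$\left(53 + s{\left(23 \right)}\right) x{\left(-3 \right)} = \left(53 + 5 \cdot 23\right) \left(-39\right) = \left(53 + 115\right) \left(-39\right) = 168 \left(-39\right) = -6552$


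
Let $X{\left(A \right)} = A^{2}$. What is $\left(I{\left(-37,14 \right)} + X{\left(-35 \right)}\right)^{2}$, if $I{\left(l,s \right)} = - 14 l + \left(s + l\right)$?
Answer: $2958400$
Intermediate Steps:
$I{\left(l,s \right)} = s - 13 l$ ($I{\left(l,s \right)} = - 14 l + \left(l + s\right) = s - 13 l$)
$\left(I{\left(-37,14 \right)} + X{\left(-35 \right)}\right)^{2} = \left(\left(14 - -481\right) + \left(-35\right)^{2}\right)^{2} = \left(\left(14 + 481\right) + 1225\right)^{2} = \left(495 + 1225\right)^{2} = 1720^{2} = 2958400$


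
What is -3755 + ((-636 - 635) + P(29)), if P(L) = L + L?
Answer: -4968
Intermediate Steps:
P(L) = 2*L
-3755 + ((-636 - 635) + P(29)) = -3755 + ((-636 - 635) + 2*29) = -3755 + (-1271 + 58) = -3755 - 1213 = -4968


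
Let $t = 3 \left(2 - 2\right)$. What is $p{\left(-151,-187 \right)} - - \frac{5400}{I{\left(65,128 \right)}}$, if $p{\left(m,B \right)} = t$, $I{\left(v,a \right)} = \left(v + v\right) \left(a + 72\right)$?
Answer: $\frac{27}{130} \approx 0.20769$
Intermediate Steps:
$t = 0$ ($t = 3 \cdot 0 = 0$)
$I{\left(v,a \right)} = 2 v \left(72 + a\right)$
$p{\left(m,B \right)} = 0$
$p{\left(-151,-187 \right)} - - \frac{5400}{I{\left(65,128 \right)}} = 0 - - \frac{5400}{2 \cdot 65 \left(72 + 128\right)} = 0 - - \frac{5400}{2 \cdot 65 \cdot 200} = 0 - - \frac{5400}{26000} = 0 - \left(-5400\right) \frac{1}{26000} = 0 - - \frac{27}{130} = 0 + \frac{27}{130} = \frac{27}{130}$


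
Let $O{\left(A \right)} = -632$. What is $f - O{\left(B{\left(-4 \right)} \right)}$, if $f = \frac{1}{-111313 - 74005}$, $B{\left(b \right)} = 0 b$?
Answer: $\frac{117120975}{185318} \approx 632.0$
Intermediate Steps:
$B{\left(b \right)} = 0$
$f = - \frac{1}{185318}$ ($f = \frac{1}{-185318} = - \frac{1}{185318} \approx -5.3961 \cdot 10^{-6}$)
$f - O{\left(B{\left(-4 \right)} \right)} = - \frac{1}{185318} - -632 = - \frac{1}{185318} + 632 = \frac{117120975}{185318}$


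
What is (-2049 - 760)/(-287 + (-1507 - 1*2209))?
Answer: 2809/4003 ≈ 0.70172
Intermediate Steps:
(-2049 - 760)/(-287 + (-1507 - 1*2209)) = -2809/(-287 + (-1507 - 2209)) = -2809/(-287 - 3716) = -2809/(-4003) = -2809*(-1/4003) = 2809/4003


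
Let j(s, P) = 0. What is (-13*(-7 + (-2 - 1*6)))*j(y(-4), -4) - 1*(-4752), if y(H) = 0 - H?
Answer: 4752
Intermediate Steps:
y(H) = -H
(-13*(-7 + (-2 - 1*6)))*j(y(-4), -4) - 1*(-4752) = -13*(-7 + (-2 - 1*6))*0 - 1*(-4752) = -13*(-7 + (-2 - 6))*0 + 4752 = -13*(-7 - 8)*0 + 4752 = -13*(-15)*0 + 4752 = 195*0 + 4752 = 0 + 4752 = 4752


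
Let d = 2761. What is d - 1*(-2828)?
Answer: 5589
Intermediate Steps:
d - 1*(-2828) = 2761 - 1*(-2828) = 2761 + 2828 = 5589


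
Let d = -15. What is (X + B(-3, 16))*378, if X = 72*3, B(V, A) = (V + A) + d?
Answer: 80892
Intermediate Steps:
B(V, A) = -15 + A + V (B(V, A) = (V + A) - 15 = (A + V) - 15 = -15 + A + V)
X = 216
(X + B(-3, 16))*378 = (216 + (-15 + 16 - 3))*378 = (216 - 2)*378 = 214*378 = 80892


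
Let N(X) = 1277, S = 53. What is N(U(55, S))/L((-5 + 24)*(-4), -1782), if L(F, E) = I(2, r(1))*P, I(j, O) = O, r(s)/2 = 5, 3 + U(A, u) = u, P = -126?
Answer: -1277/1260 ≈ -1.0135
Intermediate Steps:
U(A, u) = -3 + u
r(s) = 10 (r(s) = 2*5 = 10)
L(F, E) = -1260 (L(F, E) = 10*(-126) = -1260)
N(U(55, S))/L((-5 + 24)*(-4), -1782) = 1277/(-1260) = 1277*(-1/1260) = -1277/1260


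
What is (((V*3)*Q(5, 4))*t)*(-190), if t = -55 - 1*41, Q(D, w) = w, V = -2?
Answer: -437760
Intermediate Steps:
t = -96 (t = -55 - 41 = -96)
(((V*3)*Q(5, 4))*t)*(-190) = ((-2*3*4)*(-96))*(-190) = (-6*4*(-96))*(-190) = -24*(-96)*(-190) = 2304*(-190) = -437760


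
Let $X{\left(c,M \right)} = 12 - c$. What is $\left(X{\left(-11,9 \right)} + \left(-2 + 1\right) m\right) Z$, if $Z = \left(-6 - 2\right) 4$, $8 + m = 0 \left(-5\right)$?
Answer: $-992$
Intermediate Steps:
$m = -8$ ($m = -8 + 0 \left(-5\right) = -8 + 0 = -8$)
$Z = -32$ ($Z = \left(-8\right) 4 = -32$)
$\left(X{\left(-11,9 \right)} + \left(-2 + 1\right) m\right) Z = \left(\left(12 - -11\right) + \left(-2 + 1\right) \left(-8\right)\right) \left(-32\right) = \left(\left(12 + 11\right) - -8\right) \left(-32\right) = \left(23 + 8\right) \left(-32\right) = 31 \left(-32\right) = -992$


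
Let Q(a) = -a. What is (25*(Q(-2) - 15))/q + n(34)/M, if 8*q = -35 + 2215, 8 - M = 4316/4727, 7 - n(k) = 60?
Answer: -31662879/3651500 ≈ -8.6712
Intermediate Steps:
n(k) = -53 (n(k) = 7 - 1*60 = 7 - 60 = -53)
M = 33500/4727 (M = 8 - 4316/4727 = 33500/4727 ≈ 7.0869)
q = 545/2 (q = (-35 + 2215)/8 = (⅛)*2180 = 545/2 ≈ 272.50)
(25*(Q(-2) - 15))/q + n(34)/M = (25*(-1*(-2) - 15))/(545/2) - 53/33500/4727 = (25*(2 - 15))*(2/545) - 53*4727/33500 = (25*(-13))*(2/545) - 250531/33500 = -325*2/545 - 250531/33500 = -130/109 - 250531/33500 = -31662879/3651500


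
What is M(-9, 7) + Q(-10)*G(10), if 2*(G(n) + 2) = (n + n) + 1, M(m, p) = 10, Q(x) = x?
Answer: -75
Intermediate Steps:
G(n) = -3/2 + n (G(n) = -2 + ((n + n) + 1)/2 = -2 + (2*n + 1)/2 = -2 + (1 + 2*n)/2 = -2 + (½ + n) = -3/2 + n)
M(-9, 7) + Q(-10)*G(10) = 10 - 10*(-3/2 + 10) = 10 - 10*17/2 = 10 - 85 = -75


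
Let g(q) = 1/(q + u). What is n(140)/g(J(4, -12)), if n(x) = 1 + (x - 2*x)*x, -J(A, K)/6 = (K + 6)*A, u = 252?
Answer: -7761204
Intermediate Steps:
J(A, K) = -6*A*(6 + K) (J(A, K) = -6*(K + 6)*A = -6*(6 + K)*A = -6*A*(6 + K))
g(q) = 1/(252 + q) (g(q) = 1/(q + 252) = 1/(252 + q))
n(x) = 1 - x² (n(x) = 1 + (-x)*x = 1 - x²)
n(140)/g(J(4, -12)) = (1 - 1*140²)/(1/(252 - 6*4*(6 - 12))) = (1 - 1*19600)/(1/(252 - 6*4*(-6))) = (1 - 19600)/(1/(252 + 144)) = -19599/(1/396) = -19599/1/396 = -19599*396 = -7761204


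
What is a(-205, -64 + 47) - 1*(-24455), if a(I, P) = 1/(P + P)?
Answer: 831469/34 ≈ 24455.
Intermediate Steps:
a(I, P) = 1/(2*P)
a(-205, -64 + 47) - 1*(-24455) = 1/(2*(-64 + 47)) - 1*(-24455) = (½)/(-17) + 24455 = (½)*(-1/17) + 24455 = -1/34 + 24455 = 831469/34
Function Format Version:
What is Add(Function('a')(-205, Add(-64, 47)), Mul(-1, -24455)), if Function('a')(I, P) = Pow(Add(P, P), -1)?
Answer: Rational(831469, 34) ≈ 24455.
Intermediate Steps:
Function('a')(I, P) = Mul(Rational(1, 2), Pow(P, -1)) (Function('a')(I, P) = Pow(Mul(2, P), -1) = Mul(Rational(1, 2), Pow(P, -1)))
Add(Function('a')(-205, Add(-64, 47)), Mul(-1, -24455)) = Add(Mul(Rational(1, 2), Pow(Add(-64, 47), -1)), Mul(-1, -24455)) = Add(Mul(Rational(1, 2), Pow(-17, -1)), 24455) = Add(Mul(Rational(1, 2), Rational(-1, 17)), 24455) = Add(Rational(-1, 34), 24455) = Rational(831469, 34)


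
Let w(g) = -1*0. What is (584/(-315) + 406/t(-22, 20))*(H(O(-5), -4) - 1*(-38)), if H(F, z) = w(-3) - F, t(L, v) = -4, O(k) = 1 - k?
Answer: -1041808/315 ≈ -3307.3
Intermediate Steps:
w(g) = 0
H(F, z) = -F (H(F, z) = 0 - F = -F)
(584/(-315) + 406/t(-22, 20))*(H(O(-5), -4) - 1*(-38)) = (584/(-315) + 406/(-4))*(-(1 - 1*(-5)) - 1*(-38)) = (584*(-1/315) + 406*(-¼))*(-(1 + 5) + 38) = (-584/315 - 203/2)*(-1*6 + 38) = -65113*(-6 + 38)/630 = -65113/630*32 = -1041808/315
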